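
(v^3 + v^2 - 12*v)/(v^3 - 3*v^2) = (v + 4)/v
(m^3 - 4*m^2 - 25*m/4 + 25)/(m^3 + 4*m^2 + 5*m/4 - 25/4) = (2*m^2 - 13*m + 20)/(2*m^2 + 3*m - 5)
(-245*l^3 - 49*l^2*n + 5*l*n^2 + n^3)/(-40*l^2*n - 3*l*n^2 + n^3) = (49*l^2 - n^2)/(n*(8*l - n))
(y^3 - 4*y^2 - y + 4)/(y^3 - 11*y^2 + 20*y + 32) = (y - 1)/(y - 8)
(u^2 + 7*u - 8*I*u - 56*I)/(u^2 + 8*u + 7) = (u - 8*I)/(u + 1)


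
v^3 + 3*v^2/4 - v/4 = v*(v - 1/4)*(v + 1)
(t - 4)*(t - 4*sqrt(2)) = t^2 - 4*sqrt(2)*t - 4*t + 16*sqrt(2)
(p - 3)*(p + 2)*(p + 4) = p^3 + 3*p^2 - 10*p - 24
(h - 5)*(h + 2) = h^2 - 3*h - 10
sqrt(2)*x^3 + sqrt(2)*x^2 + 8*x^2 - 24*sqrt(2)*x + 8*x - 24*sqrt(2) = (x - 2*sqrt(2))*(x + 6*sqrt(2))*(sqrt(2)*x + sqrt(2))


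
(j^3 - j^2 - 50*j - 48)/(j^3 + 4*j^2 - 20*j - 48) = (j^2 - 7*j - 8)/(j^2 - 2*j - 8)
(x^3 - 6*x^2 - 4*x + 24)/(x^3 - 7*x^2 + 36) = (x - 2)/(x - 3)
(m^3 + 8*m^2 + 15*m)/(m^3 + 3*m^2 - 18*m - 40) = m*(m + 3)/(m^2 - 2*m - 8)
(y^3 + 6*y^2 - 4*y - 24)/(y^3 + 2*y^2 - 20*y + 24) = (y + 2)/(y - 2)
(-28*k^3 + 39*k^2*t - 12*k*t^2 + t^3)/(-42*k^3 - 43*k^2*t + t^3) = (4*k^2 - 5*k*t + t^2)/(6*k^2 + 7*k*t + t^2)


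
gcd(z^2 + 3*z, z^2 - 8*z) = z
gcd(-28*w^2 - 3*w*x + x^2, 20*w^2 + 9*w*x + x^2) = 4*w + x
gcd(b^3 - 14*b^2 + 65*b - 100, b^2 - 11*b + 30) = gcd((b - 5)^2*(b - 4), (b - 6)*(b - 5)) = b - 5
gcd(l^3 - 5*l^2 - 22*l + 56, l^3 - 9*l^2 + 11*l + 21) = l - 7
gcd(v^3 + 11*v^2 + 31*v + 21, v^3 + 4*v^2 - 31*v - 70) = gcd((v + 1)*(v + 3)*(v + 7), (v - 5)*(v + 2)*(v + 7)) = v + 7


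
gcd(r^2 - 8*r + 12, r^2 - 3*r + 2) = r - 2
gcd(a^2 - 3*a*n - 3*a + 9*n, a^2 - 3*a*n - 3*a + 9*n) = a^2 - 3*a*n - 3*a + 9*n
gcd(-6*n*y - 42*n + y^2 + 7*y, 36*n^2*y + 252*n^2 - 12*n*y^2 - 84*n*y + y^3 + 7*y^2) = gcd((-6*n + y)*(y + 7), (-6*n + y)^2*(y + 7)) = -6*n*y - 42*n + y^2 + 7*y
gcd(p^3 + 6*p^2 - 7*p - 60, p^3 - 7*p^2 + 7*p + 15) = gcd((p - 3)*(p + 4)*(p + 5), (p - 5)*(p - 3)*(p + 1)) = p - 3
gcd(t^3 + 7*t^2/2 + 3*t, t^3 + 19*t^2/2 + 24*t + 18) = t^2 + 7*t/2 + 3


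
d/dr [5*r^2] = 10*r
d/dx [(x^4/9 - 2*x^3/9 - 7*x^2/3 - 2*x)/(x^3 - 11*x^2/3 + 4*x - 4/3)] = (3*x^6 - 22*x^5 + 121*x^4 + 44*x^3 - 426*x^2 + 168*x + 72)/(3*(9*x^6 - 66*x^5 + 193*x^4 - 288*x^3 + 232*x^2 - 96*x + 16))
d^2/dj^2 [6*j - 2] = 0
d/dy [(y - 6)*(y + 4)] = 2*y - 2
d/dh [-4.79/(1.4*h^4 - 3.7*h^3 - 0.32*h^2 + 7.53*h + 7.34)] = (26.824*h^3 - 53.169*h^2 - 3.0656*h + 36.0687)/(1.4*h^4 - 3.7*h^3 - 0.32*h^2 + 7.53*h + 7.34)^2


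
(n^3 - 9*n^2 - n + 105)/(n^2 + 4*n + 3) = (n^2 - 12*n + 35)/(n + 1)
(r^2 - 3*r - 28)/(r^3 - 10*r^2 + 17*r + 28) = (r + 4)/(r^2 - 3*r - 4)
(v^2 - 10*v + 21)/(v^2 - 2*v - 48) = (-v^2 + 10*v - 21)/(-v^2 + 2*v + 48)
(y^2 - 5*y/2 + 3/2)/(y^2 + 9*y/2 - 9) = (y - 1)/(y + 6)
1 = 1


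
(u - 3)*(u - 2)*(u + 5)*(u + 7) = u^4 + 7*u^3 - 19*u^2 - 103*u + 210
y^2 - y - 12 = (y - 4)*(y + 3)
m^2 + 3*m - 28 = (m - 4)*(m + 7)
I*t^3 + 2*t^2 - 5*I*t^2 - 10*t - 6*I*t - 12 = (t - 6)*(t - 2*I)*(I*t + I)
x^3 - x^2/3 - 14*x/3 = x*(x - 7/3)*(x + 2)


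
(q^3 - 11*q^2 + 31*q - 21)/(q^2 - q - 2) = (-q^3 + 11*q^2 - 31*q + 21)/(-q^2 + q + 2)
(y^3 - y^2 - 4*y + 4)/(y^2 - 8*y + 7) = (y^2 - 4)/(y - 7)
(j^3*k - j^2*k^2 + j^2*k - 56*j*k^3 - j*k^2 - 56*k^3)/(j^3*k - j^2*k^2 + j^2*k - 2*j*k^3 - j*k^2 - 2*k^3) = (j^2 - j*k - 56*k^2)/(j^2 - j*k - 2*k^2)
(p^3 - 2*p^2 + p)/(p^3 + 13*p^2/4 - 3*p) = 4*(p^2 - 2*p + 1)/(4*p^2 + 13*p - 12)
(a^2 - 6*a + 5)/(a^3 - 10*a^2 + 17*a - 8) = (a - 5)/(a^2 - 9*a + 8)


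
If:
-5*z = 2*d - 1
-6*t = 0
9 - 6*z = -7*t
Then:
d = -13/4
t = 0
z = 3/2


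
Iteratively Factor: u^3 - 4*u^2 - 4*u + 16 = (u - 2)*(u^2 - 2*u - 8) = (u - 4)*(u - 2)*(u + 2)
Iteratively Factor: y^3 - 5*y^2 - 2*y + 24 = (y + 2)*(y^2 - 7*y + 12) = (y - 3)*(y + 2)*(y - 4)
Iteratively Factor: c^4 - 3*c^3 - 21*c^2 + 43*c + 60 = (c + 4)*(c^3 - 7*c^2 + 7*c + 15) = (c + 1)*(c + 4)*(c^2 - 8*c + 15) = (c - 3)*(c + 1)*(c + 4)*(c - 5)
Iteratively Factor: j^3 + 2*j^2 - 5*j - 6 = (j + 3)*(j^2 - j - 2) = (j - 2)*(j + 3)*(j + 1)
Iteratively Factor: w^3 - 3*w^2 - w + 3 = (w - 3)*(w^2 - 1) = (w - 3)*(w + 1)*(w - 1)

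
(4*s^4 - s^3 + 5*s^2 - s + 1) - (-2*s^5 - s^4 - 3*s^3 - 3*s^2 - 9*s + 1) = 2*s^5 + 5*s^4 + 2*s^3 + 8*s^2 + 8*s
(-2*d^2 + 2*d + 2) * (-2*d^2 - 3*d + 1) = 4*d^4 + 2*d^3 - 12*d^2 - 4*d + 2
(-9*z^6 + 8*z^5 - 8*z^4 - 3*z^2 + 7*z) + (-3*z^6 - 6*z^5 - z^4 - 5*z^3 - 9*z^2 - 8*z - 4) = -12*z^6 + 2*z^5 - 9*z^4 - 5*z^3 - 12*z^2 - z - 4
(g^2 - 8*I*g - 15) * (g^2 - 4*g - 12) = g^4 - 4*g^3 - 8*I*g^3 - 27*g^2 + 32*I*g^2 + 60*g + 96*I*g + 180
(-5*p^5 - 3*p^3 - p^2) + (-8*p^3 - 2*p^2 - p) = -5*p^5 - 11*p^3 - 3*p^2 - p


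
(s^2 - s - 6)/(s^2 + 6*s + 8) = (s - 3)/(s + 4)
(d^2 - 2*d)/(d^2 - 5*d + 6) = d/(d - 3)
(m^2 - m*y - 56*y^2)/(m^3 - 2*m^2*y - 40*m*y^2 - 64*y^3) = (m + 7*y)/(m^2 + 6*m*y + 8*y^2)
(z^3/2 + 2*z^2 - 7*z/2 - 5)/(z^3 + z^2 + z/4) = 2*(z^3 + 4*z^2 - 7*z - 10)/(z*(4*z^2 + 4*z + 1))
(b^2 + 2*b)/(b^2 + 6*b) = (b + 2)/(b + 6)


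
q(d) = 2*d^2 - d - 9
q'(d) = 4*d - 1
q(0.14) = -9.10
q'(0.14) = -0.44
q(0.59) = -8.89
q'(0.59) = 1.36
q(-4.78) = 41.48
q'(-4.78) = -20.12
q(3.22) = 8.52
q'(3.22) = 11.88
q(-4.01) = 27.17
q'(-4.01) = -17.04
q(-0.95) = -6.24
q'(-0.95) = -4.80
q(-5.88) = 66.03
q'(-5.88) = -24.52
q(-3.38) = 17.23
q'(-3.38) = -14.52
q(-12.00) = 291.00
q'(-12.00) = -49.00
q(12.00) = 267.00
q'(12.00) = 47.00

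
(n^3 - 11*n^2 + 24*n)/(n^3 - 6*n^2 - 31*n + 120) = n/(n + 5)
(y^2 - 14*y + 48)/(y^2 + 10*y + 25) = (y^2 - 14*y + 48)/(y^2 + 10*y + 25)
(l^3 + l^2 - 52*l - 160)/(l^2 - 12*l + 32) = (l^2 + 9*l + 20)/(l - 4)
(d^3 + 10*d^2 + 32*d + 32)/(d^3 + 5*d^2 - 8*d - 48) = (d + 2)/(d - 3)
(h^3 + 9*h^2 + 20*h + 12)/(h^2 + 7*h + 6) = h + 2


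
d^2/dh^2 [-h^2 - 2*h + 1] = -2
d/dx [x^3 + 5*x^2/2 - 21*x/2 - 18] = 3*x^2 + 5*x - 21/2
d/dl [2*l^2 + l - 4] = 4*l + 1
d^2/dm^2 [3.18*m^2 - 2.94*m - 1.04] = 6.36000000000000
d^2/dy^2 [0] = 0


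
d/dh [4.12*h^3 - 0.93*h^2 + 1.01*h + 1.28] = 12.36*h^2 - 1.86*h + 1.01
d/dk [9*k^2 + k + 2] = 18*k + 1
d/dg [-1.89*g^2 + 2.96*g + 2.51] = 2.96 - 3.78*g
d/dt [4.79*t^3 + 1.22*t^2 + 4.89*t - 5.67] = 14.37*t^2 + 2.44*t + 4.89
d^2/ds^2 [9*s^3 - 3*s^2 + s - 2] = 54*s - 6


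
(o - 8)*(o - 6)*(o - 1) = o^3 - 15*o^2 + 62*o - 48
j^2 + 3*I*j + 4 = (j - I)*(j + 4*I)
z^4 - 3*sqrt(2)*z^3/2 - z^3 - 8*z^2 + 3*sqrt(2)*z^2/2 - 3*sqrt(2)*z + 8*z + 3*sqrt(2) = (z - 1)*(z - 3*sqrt(2))*(z + sqrt(2)/2)*(z + sqrt(2))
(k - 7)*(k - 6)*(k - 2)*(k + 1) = k^4 - 14*k^3 + 53*k^2 - 16*k - 84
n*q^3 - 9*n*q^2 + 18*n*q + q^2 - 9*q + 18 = (q - 6)*(q - 3)*(n*q + 1)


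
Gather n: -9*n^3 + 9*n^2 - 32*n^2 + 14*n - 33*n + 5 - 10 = -9*n^3 - 23*n^2 - 19*n - 5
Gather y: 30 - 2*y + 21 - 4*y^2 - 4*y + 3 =-4*y^2 - 6*y + 54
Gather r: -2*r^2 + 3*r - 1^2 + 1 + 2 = -2*r^2 + 3*r + 2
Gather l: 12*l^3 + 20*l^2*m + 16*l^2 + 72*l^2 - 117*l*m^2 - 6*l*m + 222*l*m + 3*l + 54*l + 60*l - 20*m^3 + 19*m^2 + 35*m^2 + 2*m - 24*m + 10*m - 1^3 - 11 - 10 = 12*l^3 + l^2*(20*m + 88) + l*(-117*m^2 + 216*m + 117) - 20*m^3 + 54*m^2 - 12*m - 22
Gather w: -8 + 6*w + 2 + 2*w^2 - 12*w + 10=2*w^2 - 6*w + 4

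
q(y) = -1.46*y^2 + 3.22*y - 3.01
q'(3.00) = -5.54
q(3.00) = -6.49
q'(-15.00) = 47.02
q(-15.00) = -379.81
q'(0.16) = 2.75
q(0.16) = -2.53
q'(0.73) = 1.09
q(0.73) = -1.44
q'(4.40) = -9.63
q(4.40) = -17.11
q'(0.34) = 2.23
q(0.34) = -2.08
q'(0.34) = 2.23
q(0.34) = -2.08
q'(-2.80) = 11.40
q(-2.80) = -23.47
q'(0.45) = 1.91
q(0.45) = -1.86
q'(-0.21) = 3.83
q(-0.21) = -3.75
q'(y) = 3.22 - 2.92*y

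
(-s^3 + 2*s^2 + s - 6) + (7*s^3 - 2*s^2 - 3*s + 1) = 6*s^3 - 2*s - 5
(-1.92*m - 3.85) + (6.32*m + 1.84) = 4.4*m - 2.01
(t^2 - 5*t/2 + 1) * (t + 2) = t^3 - t^2/2 - 4*t + 2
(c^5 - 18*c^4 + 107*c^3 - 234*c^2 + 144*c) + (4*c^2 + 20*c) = c^5 - 18*c^4 + 107*c^3 - 230*c^2 + 164*c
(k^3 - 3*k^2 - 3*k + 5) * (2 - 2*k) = -2*k^4 + 8*k^3 - 16*k + 10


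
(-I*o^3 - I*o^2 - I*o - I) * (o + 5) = -I*o^4 - 6*I*o^3 - 6*I*o^2 - 6*I*o - 5*I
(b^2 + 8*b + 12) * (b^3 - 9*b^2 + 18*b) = b^5 - b^4 - 42*b^3 + 36*b^2 + 216*b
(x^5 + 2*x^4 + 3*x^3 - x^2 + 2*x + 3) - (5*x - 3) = x^5 + 2*x^4 + 3*x^3 - x^2 - 3*x + 6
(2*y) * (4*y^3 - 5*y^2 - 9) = 8*y^4 - 10*y^3 - 18*y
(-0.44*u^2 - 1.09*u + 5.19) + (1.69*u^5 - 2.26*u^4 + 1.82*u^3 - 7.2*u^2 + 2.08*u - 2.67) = 1.69*u^5 - 2.26*u^4 + 1.82*u^3 - 7.64*u^2 + 0.99*u + 2.52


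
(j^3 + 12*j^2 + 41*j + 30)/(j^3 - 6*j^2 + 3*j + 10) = (j^2 + 11*j + 30)/(j^2 - 7*j + 10)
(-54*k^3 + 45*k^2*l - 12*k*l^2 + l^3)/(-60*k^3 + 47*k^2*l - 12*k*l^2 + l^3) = (18*k^2 - 9*k*l + l^2)/(20*k^2 - 9*k*l + l^2)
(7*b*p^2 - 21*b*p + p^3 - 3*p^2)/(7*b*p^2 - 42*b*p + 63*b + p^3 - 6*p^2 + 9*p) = p/(p - 3)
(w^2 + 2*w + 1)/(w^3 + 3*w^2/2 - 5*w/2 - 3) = 2*(w + 1)/(2*w^2 + w - 6)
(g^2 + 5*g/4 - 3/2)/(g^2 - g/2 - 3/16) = 4*(g + 2)/(4*g + 1)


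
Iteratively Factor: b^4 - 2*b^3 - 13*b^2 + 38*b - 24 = (b - 3)*(b^3 + b^2 - 10*b + 8) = (b - 3)*(b - 1)*(b^2 + 2*b - 8) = (b - 3)*(b - 2)*(b - 1)*(b + 4)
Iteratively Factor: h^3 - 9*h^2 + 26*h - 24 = (h - 4)*(h^2 - 5*h + 6) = (h - 4)*(h - 3)*(h - 2)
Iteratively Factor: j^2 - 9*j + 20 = (j - 4)*(j - 5)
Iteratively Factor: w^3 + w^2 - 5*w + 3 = (w - 1)*(w^2 + 2*w - 3) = (w - 1)^2*(w + 3)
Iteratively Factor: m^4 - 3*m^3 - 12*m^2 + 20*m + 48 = (m - 4)*(m^3 + m^2 - 8*m - 12) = (m - 4)*(m - 3)*(m^2 + 4*m + 4) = (m - 4)*(m - 3)*(m + 2)*(m + 2)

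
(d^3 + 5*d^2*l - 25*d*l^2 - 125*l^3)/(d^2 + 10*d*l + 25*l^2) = d - 5*l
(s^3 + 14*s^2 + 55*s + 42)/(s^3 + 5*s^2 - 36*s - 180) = (s^2 + 8*s + 7)/(s^2 - s - 30)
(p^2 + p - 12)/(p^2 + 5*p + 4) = (p - 3)/(p + 1)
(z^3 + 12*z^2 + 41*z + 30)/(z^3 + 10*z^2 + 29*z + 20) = (z + 6)/(z + 4)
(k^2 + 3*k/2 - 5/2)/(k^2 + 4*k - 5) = (k + 5/2)/(k + 5)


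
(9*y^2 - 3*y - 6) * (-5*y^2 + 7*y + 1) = -45*y^4 + 78*y^3 + 18*y^2 - 45*y - 6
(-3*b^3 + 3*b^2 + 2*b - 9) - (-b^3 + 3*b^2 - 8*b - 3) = -2*b^3 + 10*b - 6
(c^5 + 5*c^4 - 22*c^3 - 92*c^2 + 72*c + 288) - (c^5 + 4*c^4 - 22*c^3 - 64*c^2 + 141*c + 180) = c^4 - 28*c^2 - 69*c + 108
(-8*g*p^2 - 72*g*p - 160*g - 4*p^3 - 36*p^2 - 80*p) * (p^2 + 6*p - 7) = -8*g*p^4 - 120*g*p^3 - 536*g*p^2 - 456*g*p + 1120*g - 4*p^5 - 60*p^4 - 268*p^3 - 228*p^2 + 560*p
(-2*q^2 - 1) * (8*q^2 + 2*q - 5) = -16*q^4 - 4*q^3 + 2*q^2 - 2*q + 5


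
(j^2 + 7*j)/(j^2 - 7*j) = (j + 7)/(j - 7)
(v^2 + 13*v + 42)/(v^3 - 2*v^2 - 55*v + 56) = (v + 6)/(v^2 - 9*v + 8)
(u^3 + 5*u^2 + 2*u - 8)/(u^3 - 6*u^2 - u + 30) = (u^2 + 3*u - 4)/(u^2 - 8*u + 15)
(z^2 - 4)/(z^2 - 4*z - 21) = (4 - z^2)/(-z^2 + 4*z + 21)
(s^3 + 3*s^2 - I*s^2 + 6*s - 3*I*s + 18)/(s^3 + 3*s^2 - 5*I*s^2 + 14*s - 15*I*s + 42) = (s - 3*I)/(s - 7*I)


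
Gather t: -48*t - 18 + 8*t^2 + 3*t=8*t^2 - 45*t - 18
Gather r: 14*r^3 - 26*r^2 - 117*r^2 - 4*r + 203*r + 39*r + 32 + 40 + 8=14*r^3 - 143*r^2 + 238*r + 80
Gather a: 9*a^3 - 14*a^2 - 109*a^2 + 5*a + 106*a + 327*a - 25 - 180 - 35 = 9*a^3 - 123*a^2 + 438*a - 240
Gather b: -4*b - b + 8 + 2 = 10 - 5*b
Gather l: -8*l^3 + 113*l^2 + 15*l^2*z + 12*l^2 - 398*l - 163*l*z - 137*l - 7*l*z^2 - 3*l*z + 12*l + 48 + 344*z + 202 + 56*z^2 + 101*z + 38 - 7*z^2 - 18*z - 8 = -8*l^3 + l^2*(15*z + 125) + l*(-7*z^2 - 166*z - 523) + 49*z^2 + 427*z + 280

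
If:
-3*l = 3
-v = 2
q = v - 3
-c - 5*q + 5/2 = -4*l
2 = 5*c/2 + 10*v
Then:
No Solution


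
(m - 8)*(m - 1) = m^2 - 9*m + 8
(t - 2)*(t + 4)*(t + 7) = t^3 + 9*t^2 + 6*t - 56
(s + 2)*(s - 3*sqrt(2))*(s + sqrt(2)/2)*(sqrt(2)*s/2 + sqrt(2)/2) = sqrt(2)*s^4/2 - 5*s^3/2 + 3*sqrt(2)*s^3/2 - 15*s^2/2 - sqrt(2)*s^2/2 - 9*sqrt(2)*s/2 - 5*s - 3*sqrt(2)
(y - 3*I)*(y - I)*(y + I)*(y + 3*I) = y^4 + 10*y^2 + 9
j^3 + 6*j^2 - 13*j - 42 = (j - 3)*(j + 2)*(j + 7)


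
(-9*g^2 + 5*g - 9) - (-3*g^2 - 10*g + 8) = -6*g^2 + 15*g - 17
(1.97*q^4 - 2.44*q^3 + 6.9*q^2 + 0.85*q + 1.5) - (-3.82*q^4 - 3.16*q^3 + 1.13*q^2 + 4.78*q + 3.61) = 5.79*q^4 + 0.72*q^3 + 5.77*q^2 - 3.93*q - 2.11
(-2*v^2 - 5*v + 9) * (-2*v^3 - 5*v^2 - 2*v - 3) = 4*v^5 + 20*v^4 + 11*v^3 - 29*v^2 - 3*v - 27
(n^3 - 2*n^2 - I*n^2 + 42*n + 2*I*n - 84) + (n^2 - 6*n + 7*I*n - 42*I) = n^3 - n^2 - I*n^2 + 36*n + 9*I*n - 84 - 42*I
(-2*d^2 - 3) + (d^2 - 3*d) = -d^2 - 3*d - 3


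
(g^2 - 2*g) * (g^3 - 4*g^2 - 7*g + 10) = g^5 - 6*g^4 + g^3 + 24*g^2 - 20*g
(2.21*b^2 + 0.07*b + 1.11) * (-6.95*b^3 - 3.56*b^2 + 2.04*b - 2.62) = -15.3595*b^5 - 8.3541*b^4 - 3.4553*b^3 - 9.599*b^2 + 2.081*b - 2.9082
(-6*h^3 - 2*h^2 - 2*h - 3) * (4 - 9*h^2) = 54*h^5 + 18*h^4 - 6*h^3 + 19*h^2 - 8*h - 12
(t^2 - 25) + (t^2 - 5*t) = 2*t^2 - 5*t - 25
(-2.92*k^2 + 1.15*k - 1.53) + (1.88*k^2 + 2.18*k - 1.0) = -1.04*k^2 + 3.33*k - 2.53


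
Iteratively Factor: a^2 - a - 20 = (a - 5)*(a + 4)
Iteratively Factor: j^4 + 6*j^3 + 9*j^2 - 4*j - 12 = (j + 2)*(j^3 + 4*j^2 + j - 6) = (j + 2)*(j + 3)*(j^2 + j - 2) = (j - 1)*(j + 2)*(j + 3)*(j + 2)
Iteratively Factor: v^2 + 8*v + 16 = (v + 4)*(v + 4)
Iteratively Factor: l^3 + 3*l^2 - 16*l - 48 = (l - 4)*(l^2 + 7*l + 12) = (l - 4)*(l + 4)*(l + 3)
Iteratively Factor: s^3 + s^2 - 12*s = (s)*(s^2 + s - 12) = s*(s - 3)*(s + 4)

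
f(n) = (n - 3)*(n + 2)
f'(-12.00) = -25.00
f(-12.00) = 150.00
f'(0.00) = -1.00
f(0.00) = -6.00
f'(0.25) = -0.50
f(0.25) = -6.19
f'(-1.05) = -3.10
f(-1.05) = -3.85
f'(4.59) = 8.18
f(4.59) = 10.48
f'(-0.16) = -1.32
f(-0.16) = -5.81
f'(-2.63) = -6.26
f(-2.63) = 3.55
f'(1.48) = 1.96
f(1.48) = -5.29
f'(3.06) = 5.12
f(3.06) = 0.30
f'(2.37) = 3.74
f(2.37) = -2.75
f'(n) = 2*n - 1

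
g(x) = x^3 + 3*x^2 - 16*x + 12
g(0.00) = 12.00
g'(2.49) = 17.54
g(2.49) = 6.20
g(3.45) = 33.57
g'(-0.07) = -16.41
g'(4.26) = 64.00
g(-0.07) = 13.13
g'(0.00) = -16.00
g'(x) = 3*x^2 + 6*x - 16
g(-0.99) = 29.81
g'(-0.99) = -19.00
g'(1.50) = -0.25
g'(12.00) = 488.00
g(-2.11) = 49.72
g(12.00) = 1980.00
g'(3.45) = 40.41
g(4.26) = 75.59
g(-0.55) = 21.54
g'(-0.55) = -18.39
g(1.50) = -1.88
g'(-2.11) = -15.30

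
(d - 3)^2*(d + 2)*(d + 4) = d^4 - 19*d^2 + 6*d + 72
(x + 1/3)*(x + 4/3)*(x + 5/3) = x^3 + 10*x^2/3 + 29*x/9 + 20/27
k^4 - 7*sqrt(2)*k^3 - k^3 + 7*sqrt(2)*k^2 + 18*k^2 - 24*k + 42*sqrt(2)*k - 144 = (k - 3)*(k + 2)*(k - 4*sqrt(2))*(k - 3*sqrt(2))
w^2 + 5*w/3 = w*(w + 5/3)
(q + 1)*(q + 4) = q^2 + 5*q + 4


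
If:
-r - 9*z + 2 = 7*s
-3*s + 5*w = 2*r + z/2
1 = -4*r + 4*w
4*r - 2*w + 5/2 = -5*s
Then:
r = -131/246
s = -23/123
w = -139/492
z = 35/82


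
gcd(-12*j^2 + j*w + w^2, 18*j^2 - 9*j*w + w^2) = -3*j + w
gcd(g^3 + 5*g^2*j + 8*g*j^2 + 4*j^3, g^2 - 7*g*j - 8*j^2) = g + j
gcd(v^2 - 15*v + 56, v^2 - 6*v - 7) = v - 7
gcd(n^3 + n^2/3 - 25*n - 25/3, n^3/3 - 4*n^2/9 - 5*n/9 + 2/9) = 1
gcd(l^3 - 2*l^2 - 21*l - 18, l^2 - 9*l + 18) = l - 6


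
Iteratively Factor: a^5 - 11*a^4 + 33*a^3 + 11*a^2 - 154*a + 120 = (a + 2)*(a^4 - 13*a^3 + 59*a^2 - 107*a + 60) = (a - 3)*(a + 2)*(a^3 - 10*a^2 + 29*a - 20) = (a - 4)*(a - 3)*(a + 2)*(a^2 - 6*a + 5) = (a - 5)*(a - 4)*(a - 3)*(a + 2)*(a - 1)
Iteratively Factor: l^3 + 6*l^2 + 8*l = (l + 4)*(l^2 + 2*l) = l*(l + 4)*(l + 2)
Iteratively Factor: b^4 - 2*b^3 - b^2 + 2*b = (b)*(b^3 - 2*b^2 - b + 2) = b*(b - 1)*(b^2 - b - 2) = b*(b - 2)*(b - 1)*(b + 1)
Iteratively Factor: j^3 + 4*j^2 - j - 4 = (j - 1)*(j^2 + 5*j + 4) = (j - 1)*(j + 1)*(j + 4)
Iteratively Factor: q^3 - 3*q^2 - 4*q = (q - 4)*(q^2 + q) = q*(q - 4)*(q + 1)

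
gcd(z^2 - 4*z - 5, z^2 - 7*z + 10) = z - 5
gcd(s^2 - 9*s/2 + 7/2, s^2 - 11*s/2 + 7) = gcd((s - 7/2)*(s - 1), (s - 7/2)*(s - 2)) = s - 7/2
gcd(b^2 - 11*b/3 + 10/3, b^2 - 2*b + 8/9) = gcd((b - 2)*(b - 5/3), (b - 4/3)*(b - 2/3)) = 1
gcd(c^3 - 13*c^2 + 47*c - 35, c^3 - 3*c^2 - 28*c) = c - 7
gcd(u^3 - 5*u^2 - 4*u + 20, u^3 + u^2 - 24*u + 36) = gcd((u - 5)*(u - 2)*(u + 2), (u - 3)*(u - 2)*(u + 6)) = u - 2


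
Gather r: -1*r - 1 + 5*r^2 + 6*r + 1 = 5*r^2 + 5*r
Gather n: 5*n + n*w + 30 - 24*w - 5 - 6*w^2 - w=n*(w + 5) - 6*w^2 - 25*w + 25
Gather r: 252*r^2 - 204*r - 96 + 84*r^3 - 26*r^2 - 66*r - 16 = 84*r^3 + 226*r^2 - 270*r - 112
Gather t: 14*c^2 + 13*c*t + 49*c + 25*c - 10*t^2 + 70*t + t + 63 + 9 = 14*c^2 + 74*c - 10*t^2 + t*(13*c + 71) + 72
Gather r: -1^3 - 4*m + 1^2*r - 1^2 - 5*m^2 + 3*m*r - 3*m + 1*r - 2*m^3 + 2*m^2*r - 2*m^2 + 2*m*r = -2*m^3 - 7*m^2 - 7*m + r*(2*m^2 + 5*m + 2) - 2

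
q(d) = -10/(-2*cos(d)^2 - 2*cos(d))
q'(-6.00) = 1.15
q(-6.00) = 2.66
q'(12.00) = -2.98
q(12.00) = 3.21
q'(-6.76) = -2.26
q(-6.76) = 2.98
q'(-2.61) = 129.68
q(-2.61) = -42.03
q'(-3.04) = 19073.54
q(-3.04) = -974.75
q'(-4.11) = -9.10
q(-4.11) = -20.36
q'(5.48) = -6.21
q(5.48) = 4.25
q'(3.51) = 397.89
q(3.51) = -79.88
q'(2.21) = -13.38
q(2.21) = -20.77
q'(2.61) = -129.68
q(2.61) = -42.03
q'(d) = -10*(-4*sin(d)*cos(d) - 2*sin(d))/(-2*cos(d)^2 - 2*cos(d))^2 = 5*(sin(d)/cos(d)^2 + 2*tan(d))/(cos(d) + 1)^2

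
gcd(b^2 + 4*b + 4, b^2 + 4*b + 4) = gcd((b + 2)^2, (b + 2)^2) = b^2 + 4*b + 4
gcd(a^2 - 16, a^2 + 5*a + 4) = a + 4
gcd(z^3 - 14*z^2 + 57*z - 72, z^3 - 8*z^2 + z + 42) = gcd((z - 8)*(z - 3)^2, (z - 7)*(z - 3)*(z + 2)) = z - 3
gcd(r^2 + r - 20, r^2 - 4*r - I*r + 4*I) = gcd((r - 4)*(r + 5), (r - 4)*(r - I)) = r - 4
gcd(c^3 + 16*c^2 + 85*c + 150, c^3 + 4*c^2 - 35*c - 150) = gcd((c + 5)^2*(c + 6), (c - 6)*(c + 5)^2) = c^2 + 10*c + 25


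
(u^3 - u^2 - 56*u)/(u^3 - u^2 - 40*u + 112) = u*(u - 8)/(u^2 - 8*u + 16)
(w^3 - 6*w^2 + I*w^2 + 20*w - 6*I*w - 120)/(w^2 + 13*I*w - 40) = (w^2 + w*(-6 - 4*I) + 24*I)/(w + 8*I)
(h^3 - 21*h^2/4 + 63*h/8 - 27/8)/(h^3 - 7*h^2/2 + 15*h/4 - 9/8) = (4*h^2 - 15*h + 9)/(4*h^2 - 8*h + 3)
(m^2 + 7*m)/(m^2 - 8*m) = (m + 7)/(m - 8)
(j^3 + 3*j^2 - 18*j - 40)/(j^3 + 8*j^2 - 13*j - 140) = (j + 2)/(j + 7)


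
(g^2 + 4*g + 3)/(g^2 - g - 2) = (g + 3)/(g - 2)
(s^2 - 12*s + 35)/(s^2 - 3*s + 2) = (s^2 - 12*s + 35)/(s^2 - 3*s + 2)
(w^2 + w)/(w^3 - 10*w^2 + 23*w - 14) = w*(w + 1)/(w^3 - 10*w^2 + 23*w - 14)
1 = 1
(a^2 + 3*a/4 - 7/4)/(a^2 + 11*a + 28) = (4*a^2 + 3*a - 7)/(4*(a^2 + 11*a + 28))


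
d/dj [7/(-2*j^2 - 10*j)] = 7*(2*j + 5)/(2*j^2*(j + 5)^2)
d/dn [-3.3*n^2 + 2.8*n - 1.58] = 2.8 - 6.6*n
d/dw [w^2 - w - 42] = 2*w - 1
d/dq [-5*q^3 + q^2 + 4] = q*(2 - 15*q)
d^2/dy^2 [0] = 0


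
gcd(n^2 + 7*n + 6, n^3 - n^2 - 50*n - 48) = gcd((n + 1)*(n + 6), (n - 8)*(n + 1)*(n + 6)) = n^2 + 7*n + 6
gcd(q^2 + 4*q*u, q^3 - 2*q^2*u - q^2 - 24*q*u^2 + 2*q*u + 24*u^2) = q + 4*u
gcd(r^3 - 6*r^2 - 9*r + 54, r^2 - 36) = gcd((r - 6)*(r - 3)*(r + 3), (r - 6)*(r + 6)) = r - 6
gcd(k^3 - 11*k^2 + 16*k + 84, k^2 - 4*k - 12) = k^2 - 4*k - 12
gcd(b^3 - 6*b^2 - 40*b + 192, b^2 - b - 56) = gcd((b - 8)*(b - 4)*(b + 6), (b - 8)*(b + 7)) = b - 8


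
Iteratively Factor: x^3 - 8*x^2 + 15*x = (x)*(x^2 - 8*x + 15) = x*(x - 3)*(x - 5)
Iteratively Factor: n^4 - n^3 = (n)*(n^3 - n^2) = n*(n - 1)*(n^2) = n^2*(n - 1)*(n)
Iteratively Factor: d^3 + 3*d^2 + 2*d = (d + 2)*(d^2 + d) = (d + 1)*(d + 2)*(d)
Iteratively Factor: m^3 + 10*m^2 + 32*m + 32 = (m + 4)*(m^2 + 6*m + 8) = (m + 2)*(m + 4)*(m + 4)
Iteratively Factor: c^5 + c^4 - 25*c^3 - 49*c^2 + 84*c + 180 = (c - 5)*(c^4 + 6*c^3 + 5*c^2 - 24*c - 36) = (c - 5)*(c + 2)*(c^3 + 4*c^2 - 3*c - 18) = (c - 5)*(c + 2)*(c + 3)*(c^2 + c - 6) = (c - 5)*(c + 2)*(c + 3)^2*(c - 2)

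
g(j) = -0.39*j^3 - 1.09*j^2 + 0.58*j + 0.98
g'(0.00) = 0.58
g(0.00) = 0.98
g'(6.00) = -54.62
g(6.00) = -119.02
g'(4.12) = -28.26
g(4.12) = -42.41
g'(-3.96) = -9.13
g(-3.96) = 5.81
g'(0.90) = -2.33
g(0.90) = 0.33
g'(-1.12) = 1.55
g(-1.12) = -0.49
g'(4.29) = -30.30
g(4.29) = -47.38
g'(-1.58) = 1.10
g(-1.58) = -1.12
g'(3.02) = -16.67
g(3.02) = -17.95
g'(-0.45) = 1.32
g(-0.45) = 0.53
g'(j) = -1.17*j^2 - 2.18*j + 0.58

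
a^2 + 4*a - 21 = (a - 3)*(a + 7)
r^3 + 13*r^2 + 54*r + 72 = (r + 3)*(r + 4)*(r + 6)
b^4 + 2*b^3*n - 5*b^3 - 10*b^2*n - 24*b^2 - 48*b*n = b*(b - 8)*(b + 3)*(b + 2*n)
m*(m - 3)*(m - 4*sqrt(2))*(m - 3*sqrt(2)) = m^4 - 7*sqrt(2)*m^3 - 3*m^3 + 24*m^2 + 21*sqrt(2)*m^2 - 72*m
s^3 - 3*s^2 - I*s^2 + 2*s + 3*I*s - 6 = (s - 3)*(s - 2*I)*(s + I)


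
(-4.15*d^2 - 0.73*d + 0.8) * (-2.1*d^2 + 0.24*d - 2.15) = 8.715*d^4 + 0.537*d^3 + 7.0673*d^2 + 1.7615*d - 1.72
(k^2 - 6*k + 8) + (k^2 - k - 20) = 2*k^2 - 7*k - 12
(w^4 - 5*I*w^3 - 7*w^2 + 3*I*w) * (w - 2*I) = w^5 - 7*I*w^4 - 17*w^3 + 17*I*w^2 + 6*w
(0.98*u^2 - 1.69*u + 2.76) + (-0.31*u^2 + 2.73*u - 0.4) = 0.67*u^2 + 1.04*u + 2.36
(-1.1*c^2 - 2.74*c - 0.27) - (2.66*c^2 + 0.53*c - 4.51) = -3.76*c^2 - 3.27*c + 4.24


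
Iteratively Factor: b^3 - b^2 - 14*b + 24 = (b + 4)*(b^2 - 5*b + 6) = (b - 2)*(b + 4)*(b - 3)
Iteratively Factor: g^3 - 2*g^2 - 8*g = (g)*(g^2 - 2*g - 8) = g*(g - 4)*(g + 2)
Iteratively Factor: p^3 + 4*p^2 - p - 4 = (p + 1)*(p^2 + 3*p - 4) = (p - 1)*(p + 1)*(p + 4)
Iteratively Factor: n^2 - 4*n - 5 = (n - 5)*(n + 1)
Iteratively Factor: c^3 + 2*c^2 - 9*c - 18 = (c - 3)*(c^2 + 5*c + 6) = (c - 3)*(c + 2)*(c + 3)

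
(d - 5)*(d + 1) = d^2 - 4*d - 5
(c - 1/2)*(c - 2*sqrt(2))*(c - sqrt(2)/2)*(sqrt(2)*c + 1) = sqrt(2)*c^4 - 4*c^3 - sqrt(2)*c^3/2 - sqrt(2)*c^2/2 + 2*c^2 + sqrt(2)*c/4 + 2*c - 1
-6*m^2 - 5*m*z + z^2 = (-6*m + z)*(m + z)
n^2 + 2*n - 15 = (n - 3)*(n + 5)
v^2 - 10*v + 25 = (v - 5)^2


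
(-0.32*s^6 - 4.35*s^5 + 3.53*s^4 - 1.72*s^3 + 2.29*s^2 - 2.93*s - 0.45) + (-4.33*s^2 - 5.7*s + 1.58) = -0.32*s^6 - 4.35*s^5 + 3.53*s^4 - 1.72*s^3 - 2.04*s^2 - 8.63*s + 1.13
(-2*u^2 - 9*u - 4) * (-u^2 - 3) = 2*u^4 + 9*u^3 + 10*u^2 + 27*u + 12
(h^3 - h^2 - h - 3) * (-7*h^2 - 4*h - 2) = -7*h^5 + 3*h^4 + 9*h^3 + 27*h^2 + 14*h + 6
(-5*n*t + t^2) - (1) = -5*n*t + t^2 - 1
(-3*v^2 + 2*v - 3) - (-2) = -3*v^2 + 2*v - 1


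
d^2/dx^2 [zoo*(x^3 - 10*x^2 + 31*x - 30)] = zoo*(x + 1)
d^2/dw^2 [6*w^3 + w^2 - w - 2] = 36*w + 2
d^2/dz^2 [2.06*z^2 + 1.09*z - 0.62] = 4.12000000000000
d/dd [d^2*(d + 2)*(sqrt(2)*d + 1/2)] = d*(8*sqrt(2)*d^2 + 3*d + 12*sqrt(2)*d + 4)/2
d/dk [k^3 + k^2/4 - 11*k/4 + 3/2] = 3*k^2 + k/2 - 11/4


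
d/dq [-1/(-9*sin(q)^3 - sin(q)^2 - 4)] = -(27*sin(q) + 2)*sin(q)*cos(q)/(9*sin(q)^3 + sin(q)^2 + 4)^2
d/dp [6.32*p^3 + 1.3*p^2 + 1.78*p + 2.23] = 18.96*p^2 + 2.6*p + 1.78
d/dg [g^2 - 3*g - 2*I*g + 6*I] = 2*g - 3 - 2*I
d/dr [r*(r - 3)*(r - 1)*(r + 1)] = 4*r^3 - 9*r^2 - 2*r + 3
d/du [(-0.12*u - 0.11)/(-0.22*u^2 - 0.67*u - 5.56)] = (-0.0264*u^2 - 0.0484*u + 0.5935)/(0.0484*u^4 + 0.2948*u^3 + 2.8953*u^2 + 7.4504*u + 30.9136)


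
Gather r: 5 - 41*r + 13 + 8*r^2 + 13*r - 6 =8*r^2 - 28*r + 12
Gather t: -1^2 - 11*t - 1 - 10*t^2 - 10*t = -10*t^2 - 21*t - 2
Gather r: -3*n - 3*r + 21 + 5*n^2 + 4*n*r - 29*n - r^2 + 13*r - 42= 5*n^2 - 32*n - r^2 + r*(4*n + 10) - 21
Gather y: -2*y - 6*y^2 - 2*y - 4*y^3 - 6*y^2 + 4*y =-4*y^3 - 12*y^2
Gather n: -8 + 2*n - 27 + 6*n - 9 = 8*n - 44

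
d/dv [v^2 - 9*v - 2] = 2*v - 9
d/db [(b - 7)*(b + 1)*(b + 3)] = 3*b^2 - 6*b - 25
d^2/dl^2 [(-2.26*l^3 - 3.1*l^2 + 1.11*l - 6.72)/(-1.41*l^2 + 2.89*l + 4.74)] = (3.55271367880045e-14*l^4 + 88.811258*l^3 + 390.224448*l^2 + 95.8492439999999*l + 371.787132)/(2.803221*l^6 - 17.236827*l^5 + 7.058601*l^4 + 91.752587*l^3 - 23.728914*l^2 - 194.794092*l - 106.496424)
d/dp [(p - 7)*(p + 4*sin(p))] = p + (p - 7)*(4*cos(p) + 1) + 4*sin(p)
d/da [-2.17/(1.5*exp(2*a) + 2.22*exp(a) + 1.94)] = (6.51*exp(a) + 4.8174)*exp(a)/(1.5*exp(2*a) + 2.22*exp(a) + 1.94)^2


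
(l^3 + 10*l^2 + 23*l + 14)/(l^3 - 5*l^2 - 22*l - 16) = (l + 7)/(l - 8)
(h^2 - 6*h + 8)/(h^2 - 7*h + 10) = (h - 4)/(h - 5)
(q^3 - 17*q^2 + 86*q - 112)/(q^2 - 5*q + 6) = (q^2 - 15*q + 56)/(q - 3)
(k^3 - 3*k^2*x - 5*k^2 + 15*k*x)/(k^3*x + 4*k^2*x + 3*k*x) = (k^2 - 3*k*x - 5*k + 15*x)/(x*(k^2 + 4*k + 3))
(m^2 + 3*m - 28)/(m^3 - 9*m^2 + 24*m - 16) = (m + 7)/(m^2 - 5*m + 4)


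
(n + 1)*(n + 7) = n^2 + 8*n + 7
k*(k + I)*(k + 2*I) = k^3 + 3*I*k^2 - 2*k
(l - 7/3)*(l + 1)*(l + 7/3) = l^3 + l^2 - 49*l/9 - 49/9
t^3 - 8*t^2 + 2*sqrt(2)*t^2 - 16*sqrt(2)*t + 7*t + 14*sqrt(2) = (t - 7)*(t - 1)*(t + 2*sqrt(2))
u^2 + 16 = (u - 4*I)*(u + 4*I)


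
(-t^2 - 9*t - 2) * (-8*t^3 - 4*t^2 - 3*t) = 8*t^5 + 76*t^4 + 55*t^3 + 35*t^2 + 6*t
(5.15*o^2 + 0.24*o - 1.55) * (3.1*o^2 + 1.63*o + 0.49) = 15.965*o^4 + 9.1385*o^3 - 1.8903*o^2 - 2.4089*o - 0.7595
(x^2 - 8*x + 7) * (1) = x^2 - 8*x + 7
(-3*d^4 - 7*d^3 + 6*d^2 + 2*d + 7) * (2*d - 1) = -6*d^5 - 11*d^4 + 19*d^3 - 2*d^2 + 12*d - 7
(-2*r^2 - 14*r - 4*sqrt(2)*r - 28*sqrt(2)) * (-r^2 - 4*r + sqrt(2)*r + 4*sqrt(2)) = 2*r^4 + 2*sqrt(2)*r^3 + 22*r^3 + 22*sqrt(2)*r^2 + 48*r^2 - 88*r + 56*sqrt(2)*r - 224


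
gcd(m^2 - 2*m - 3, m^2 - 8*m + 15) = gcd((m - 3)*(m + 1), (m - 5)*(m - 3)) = m - 3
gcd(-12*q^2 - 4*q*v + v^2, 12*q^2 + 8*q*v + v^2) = 2*q + v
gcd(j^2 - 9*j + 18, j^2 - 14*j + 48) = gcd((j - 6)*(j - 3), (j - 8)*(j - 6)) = j - 6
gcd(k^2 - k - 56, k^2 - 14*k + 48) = k - 8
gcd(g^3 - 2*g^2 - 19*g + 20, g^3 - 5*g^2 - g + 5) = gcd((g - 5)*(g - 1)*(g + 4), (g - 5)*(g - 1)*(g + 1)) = g^2 - 6*g + 5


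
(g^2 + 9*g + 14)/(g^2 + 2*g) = (g + 7)/g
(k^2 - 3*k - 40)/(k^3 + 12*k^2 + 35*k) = (k - 8)/(k*(k + 7))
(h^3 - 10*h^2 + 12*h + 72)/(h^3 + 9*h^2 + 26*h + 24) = (h^2 - 12*h + 36)/(h^2 + 7*h + 12)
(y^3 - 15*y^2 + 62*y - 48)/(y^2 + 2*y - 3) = (y^2 - 14*y + 48)/(y + 3)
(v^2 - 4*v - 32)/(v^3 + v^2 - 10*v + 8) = (v - 8)/(v^2 - 3*v + 2)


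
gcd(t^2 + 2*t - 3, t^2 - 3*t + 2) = t - 1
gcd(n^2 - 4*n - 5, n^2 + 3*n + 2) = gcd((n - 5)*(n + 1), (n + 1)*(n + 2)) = n + 1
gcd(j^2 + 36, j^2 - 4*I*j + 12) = j - 6*I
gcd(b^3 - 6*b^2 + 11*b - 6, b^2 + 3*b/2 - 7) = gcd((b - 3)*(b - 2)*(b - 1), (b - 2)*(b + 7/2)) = b - 2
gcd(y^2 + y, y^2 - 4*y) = y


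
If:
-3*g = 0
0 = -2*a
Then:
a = 0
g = 0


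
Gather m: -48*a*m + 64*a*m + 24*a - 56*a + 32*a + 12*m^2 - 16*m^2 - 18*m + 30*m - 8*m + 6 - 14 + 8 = -4*m^2 + m*(16*a + 4)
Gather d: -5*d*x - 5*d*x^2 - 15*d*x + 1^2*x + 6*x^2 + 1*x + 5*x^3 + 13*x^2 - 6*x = d*(-5*x^2 - 20*x) + 5*x^3 + 19*x^2 - 4*x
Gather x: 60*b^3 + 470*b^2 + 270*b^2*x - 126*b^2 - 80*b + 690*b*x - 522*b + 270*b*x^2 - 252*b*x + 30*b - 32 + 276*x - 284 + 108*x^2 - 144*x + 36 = 60*b^3 + 344*b^2 - 572*b + x^2*(270*b + 108) + x*(270*b^2 + 438*b + 132) - 280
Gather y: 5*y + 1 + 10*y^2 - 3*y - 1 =10*y^2 + 2*y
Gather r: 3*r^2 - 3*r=3*r^2 - 3*r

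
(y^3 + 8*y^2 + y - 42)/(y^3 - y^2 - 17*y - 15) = (y^2 + 5*y - 14)/(y^2 - 4*y - 5)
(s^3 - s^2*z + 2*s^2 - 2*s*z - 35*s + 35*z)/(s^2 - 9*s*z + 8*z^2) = (-s^2 - 2*s + 35)/(-s + 8*z)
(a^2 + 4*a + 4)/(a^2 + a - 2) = (a + 2)/(a - 1)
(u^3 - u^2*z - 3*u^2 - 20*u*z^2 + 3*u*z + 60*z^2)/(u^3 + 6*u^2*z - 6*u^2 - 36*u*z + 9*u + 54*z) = (u^2 - u*z - 20*z^2)/(u^2 + 6*u*z - 3*u - 18*z)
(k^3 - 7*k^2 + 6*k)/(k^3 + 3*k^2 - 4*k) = (k - 6)/(k + 4)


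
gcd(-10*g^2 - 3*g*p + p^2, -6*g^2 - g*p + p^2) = 2*g + p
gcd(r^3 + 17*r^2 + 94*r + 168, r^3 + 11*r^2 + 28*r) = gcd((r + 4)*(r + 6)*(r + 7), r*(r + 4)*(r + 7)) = r^2 + 11*r + 28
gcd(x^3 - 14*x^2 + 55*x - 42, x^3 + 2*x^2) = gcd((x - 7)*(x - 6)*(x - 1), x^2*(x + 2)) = 1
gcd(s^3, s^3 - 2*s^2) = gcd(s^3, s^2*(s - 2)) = s^2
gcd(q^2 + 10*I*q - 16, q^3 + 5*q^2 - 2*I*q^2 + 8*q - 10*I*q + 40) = q + 2*I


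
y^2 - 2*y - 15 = (y - 5)*(y + 3)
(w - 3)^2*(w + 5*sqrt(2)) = w^3 - 6*w^2 + 5*sqrt(2)*w^2 - 30*sqrt(2)*w + 9*w + 45*sqrt(2)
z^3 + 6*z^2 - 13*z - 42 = (z - 3)*(z + 2)*(z + 7)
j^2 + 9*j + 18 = (j + 3)*(j + 6)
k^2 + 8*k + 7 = (k + 1)*(k + 7)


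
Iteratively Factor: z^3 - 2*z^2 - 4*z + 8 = (z - 2)*(z^2 - 4) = (z - 2)*(z + 2)*(z - 2)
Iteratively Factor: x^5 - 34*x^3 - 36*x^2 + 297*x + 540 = (x - 4)*(x^4 + 4*x^3 - 18*x^2 - 108*x - 135) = (x - 5)*(x - 4)*(x^3 + 9*x^2 + 27*x + 27) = (x - 5)*(x - 4)*(x + 3)*(x^2 + 6*x + 9) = (x - 5)*(x - 4)*(x + 3)^2*(x + 3)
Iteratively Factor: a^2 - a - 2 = (a - 2)*(a + 1)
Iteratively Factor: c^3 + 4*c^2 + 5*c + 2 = (c + 1)*(c^2 + 3*c + 2) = (c + 1)^2*(c + 2)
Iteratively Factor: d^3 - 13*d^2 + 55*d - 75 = (d - 5)*(d^2 - 8*d + 15) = (d - 5)*(d - 3)*(d - 5)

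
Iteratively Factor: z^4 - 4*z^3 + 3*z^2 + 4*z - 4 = (z - 2)*(z^3 - 2*z^2 - z + 2) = (z - 2)*(z - 1)*(z^2 - z - 2) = (z - 2)^2*(z - 1)*(z + 1)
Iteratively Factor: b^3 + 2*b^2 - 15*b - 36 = (b - 4)*(b^2 + 6*b + 9) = (b - 4)*(b + 3)*(b + 3)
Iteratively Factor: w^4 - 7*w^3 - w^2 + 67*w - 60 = (w + 3)*(w^3 - 10*w^2 + 29*w - 20) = (w - 5)*(w + 3)*(w^2 - 5*w + 4) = (w - 5)*(w - 4)*(w + 3)*(w - 1)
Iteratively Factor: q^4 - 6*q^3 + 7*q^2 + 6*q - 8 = (q - 4)*(q^3 - 2*q^2 - q + 2) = (q - 4)*(q - 1)*(q^2 - q - 2) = (q - 4)*(q - 1)*(q + 1)*(q - 2)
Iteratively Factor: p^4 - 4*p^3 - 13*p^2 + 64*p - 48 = (p - 4)*(p^3 - 13*p + 12) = (p - 4)*(p - 1)*(p^2 + p - 12) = (p - 4)*(p - 1)*(p + 4)*(p - 3)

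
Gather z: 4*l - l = 3*l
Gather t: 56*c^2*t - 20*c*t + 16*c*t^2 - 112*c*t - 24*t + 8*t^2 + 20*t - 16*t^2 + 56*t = t^2*(16*c - 8) + t*(56*c^2 - 132*c + 52)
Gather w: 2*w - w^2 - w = -w^2 + w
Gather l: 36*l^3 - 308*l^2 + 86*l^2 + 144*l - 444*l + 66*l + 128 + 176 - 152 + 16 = 36*l^3 - 222*l^2 - 234*l + 168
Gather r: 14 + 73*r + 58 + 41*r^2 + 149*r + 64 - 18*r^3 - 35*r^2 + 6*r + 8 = -18*r^3 + 6*r^2 + 228*r + 144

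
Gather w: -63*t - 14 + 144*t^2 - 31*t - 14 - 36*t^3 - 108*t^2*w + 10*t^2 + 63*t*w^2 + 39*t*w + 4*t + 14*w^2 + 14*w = -36*t^3 + 154*t^2 - 90*t + w^2*(63*t + 14) + w*(-108*t^2 + 39*t + 14) - 28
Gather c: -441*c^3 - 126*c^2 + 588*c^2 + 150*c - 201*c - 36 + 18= -441*c^3 + 462*c^2 - 51*c - 18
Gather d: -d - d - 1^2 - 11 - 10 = -2*d - 22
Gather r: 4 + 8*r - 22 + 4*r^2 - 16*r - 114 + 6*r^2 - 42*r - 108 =10*r^2 - 50*r - 240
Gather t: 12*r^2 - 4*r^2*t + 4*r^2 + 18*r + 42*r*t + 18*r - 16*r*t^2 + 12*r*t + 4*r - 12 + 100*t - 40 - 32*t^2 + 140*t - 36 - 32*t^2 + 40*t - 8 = 16*r^2 + 40*r + t^2*(-16*r - 64) + t*(-4*r^2 + 54*r + 280) - 96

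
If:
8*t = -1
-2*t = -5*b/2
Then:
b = -1/10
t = -1/8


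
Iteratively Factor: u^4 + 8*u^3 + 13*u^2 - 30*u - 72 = (u + 3)*(u^3 + 5*u^2 - 2*u - 24) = (u + 3)^2*(u^2 + 2*u - 8) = (u - 2)*(u + 3)^2*(u + 4)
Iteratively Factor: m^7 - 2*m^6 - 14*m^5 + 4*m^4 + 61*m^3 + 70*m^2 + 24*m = (m - 4)*(m^6 + 2*m^5 - 6*m^4 - 20*m^3 - 19*m^2 - 6*m) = (m - 4)*(m - 3)*(m^5 + 5*m^4 + 9*m^3 + 7*m^2 + 2*m) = (m - 4)*(m - 3)*(m + 1)*(m^4 + 4*m^3 + 5*m^2 + 2*m) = (m - 4)*(m - 3)*(m + 1)*(m + 2)*(m^3 + 2*m^2 + m) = (m - 4)*(m - 3)*(m + 1)^2*(m + 2)*(m^2 + m) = m*(m - 4)*(m - 3)*(m + 1)^2*(m + 2)*(m + 1)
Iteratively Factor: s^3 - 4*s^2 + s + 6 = (s - 2)*(s^2 - 2*s - 3) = (s - 2)*(s + 1)*(s - 3)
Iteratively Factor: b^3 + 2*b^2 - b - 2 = (b + 2)*(b^2 - 1) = (b + 1)*(b + 2)*(b - 1)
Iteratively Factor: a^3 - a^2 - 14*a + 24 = (a - 2)*(a^2 + a - 12) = (a - 2)*(a + 4)*(a - 3)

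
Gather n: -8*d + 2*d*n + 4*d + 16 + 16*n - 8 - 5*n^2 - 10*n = -4*d - 5*n^2 + n*(2*d + 6) + 8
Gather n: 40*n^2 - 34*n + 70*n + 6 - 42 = 40*n^2 + 36*n - 36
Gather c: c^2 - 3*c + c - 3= c^2 - 2*c - 3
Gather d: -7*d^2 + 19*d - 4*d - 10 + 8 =-7*d^2 + 15*d - 2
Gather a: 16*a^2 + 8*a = 16*a^2 + 8*a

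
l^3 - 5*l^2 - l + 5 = (l - 5)*(l - 1)*(l + 1)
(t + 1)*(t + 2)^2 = t^3 + 5*t^2 + 8*t + 4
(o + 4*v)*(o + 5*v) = o^2 + 9*o*v + 20*v^2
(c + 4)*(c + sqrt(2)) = c^2 + sqrt(2)*c + 4*c + 4*sqrt(2)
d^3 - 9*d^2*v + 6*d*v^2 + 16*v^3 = (d - 8*v)*(d - 2*v)*(d + v)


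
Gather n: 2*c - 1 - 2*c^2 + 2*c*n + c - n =-2*c^2 + 3*c + n*(2*c - 1) - 1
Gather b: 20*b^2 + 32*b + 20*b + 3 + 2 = 20*b^2 + 52*b + 5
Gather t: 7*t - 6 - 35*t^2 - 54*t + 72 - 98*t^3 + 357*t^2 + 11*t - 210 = -98*t^3 + 322*t^2 - 36*t - 144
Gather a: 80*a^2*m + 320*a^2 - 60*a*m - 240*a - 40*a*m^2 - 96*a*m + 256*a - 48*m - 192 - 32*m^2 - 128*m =a^2*(80*m + 320) + a*(-40*m^2 - 156*m + 16) - 32*m^2 - 176*m - 192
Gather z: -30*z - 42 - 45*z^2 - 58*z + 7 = -45*z^2 - 88*z - 35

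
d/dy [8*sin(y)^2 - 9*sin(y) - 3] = (16*sin(y) - 9)*cos(y)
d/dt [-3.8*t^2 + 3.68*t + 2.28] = 3.68 - 7.6*t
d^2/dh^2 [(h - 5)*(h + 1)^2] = 6*h - 6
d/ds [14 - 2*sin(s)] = -2*cos(s)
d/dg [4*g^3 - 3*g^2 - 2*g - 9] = 12*g^2 - 6*g - 2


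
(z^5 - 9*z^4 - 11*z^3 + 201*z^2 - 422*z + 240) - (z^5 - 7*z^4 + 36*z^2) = -2*z^4 - 11*z^3 + 165*z^2 - 422*z + 240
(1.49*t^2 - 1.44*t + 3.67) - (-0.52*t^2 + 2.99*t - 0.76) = 2.01*t^2 - 4.43*t + 4.43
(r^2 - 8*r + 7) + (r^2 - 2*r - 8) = 2*r^2 - 10*r - 1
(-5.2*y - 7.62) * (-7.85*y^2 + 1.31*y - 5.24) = 40.82*y^3 + 53.005*y^2 + 17.2658*y + 39.9288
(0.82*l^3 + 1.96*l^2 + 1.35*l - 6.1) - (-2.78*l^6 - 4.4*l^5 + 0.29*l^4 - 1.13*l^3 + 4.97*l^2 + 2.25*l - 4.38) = 2.78*l^6 + 4.4*l^5 - 0.29*l^4 + 1.95*l^3 - 3.01*l^2 - 0.9*l - 1.72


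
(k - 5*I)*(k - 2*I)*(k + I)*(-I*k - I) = -I*k^4 - 6*k^3 - I*k^3 - 6*k^2 + 3*I*k^2 - 10*k + 3*I*k - 10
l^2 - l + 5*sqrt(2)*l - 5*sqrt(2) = (l - 1)*(l + 5*sqrt(2))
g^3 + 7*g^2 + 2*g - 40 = (g - 2)*(g + 4)*(g + 5)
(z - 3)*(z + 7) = z^2 + 4*z - 21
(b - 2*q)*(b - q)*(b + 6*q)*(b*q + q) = b^4*q + 3*b^3*q^2 + b^3*q - 16*b^2*q^3 + 3*b^2*q^2 + 12*b*q^4 - 16*b*q^3 + 12*q^4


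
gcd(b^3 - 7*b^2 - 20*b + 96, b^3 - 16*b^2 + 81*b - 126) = b - 3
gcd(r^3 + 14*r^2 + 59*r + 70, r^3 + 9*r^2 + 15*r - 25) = r + 5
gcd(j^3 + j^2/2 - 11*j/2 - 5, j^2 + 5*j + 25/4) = 1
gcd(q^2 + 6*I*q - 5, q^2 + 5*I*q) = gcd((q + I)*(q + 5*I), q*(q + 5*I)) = q + 5*I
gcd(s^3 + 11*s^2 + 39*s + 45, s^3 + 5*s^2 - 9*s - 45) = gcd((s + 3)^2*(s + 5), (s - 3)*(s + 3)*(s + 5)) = s^2 + 8*s + 15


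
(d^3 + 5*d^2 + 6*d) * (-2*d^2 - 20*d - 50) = -2*d^5 - 30*d^4 - 162*d^3 - 370*d^2 - 300*d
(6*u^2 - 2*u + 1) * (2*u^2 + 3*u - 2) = 12*u^4 + 14*u^3 - 16*u^2 + 7*u - 2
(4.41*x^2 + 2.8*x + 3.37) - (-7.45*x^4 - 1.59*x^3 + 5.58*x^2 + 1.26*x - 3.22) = 7.45*x^4 + 1.59*x^3 - 1.17*x^2 + 1.54*x + 6.59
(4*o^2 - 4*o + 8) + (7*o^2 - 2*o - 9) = 11*o^2 - 6*o - 1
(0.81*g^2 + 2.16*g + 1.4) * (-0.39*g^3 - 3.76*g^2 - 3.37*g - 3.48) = -0.3159*g^5 - 3.888*g^4 - 11.3973*g^3 - 15.362*g^2 - 12.2348*g - 4.872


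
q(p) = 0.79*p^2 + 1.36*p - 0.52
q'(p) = 1.58*p + 1.36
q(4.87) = 24.84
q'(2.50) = 5.31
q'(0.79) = 2.61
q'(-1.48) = -0.98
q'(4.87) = 9.05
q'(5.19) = 9.56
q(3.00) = 10.67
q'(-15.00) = -22.34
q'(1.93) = 4.41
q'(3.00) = 6.10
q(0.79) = 1.05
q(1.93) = 5.05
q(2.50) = 7.82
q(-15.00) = 156.83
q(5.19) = 27.82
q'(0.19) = 1.66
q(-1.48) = -0.80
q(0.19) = -0.23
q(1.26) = 2.45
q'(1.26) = 3.35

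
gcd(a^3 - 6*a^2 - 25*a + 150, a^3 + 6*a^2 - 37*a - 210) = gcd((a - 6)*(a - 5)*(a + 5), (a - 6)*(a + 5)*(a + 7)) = a^2 - a - 30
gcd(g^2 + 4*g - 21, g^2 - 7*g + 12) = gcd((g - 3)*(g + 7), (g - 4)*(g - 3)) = g - 3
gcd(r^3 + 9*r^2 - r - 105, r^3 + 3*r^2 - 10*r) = r + 5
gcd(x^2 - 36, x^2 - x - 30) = x - 6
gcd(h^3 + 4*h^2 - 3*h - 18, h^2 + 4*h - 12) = h - 2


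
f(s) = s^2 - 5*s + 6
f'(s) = 2*s - 5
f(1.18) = 1.49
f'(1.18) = -2.64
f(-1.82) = 18.41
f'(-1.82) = -8.64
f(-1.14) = 13.00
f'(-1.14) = -7.28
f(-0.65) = 9.67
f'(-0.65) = -6.30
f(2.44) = -0.25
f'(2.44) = -0.12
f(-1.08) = 12.57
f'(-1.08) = -7.16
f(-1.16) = 13.15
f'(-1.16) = -7.32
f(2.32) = -0.22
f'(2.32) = -0.36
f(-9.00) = 132.00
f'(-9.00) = -23.00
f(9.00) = 42.00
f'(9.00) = 13.00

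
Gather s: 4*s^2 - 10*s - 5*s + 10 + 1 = 4*s^2 - 15*s + 11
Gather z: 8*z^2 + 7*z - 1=8*z^2 + 7*z - 1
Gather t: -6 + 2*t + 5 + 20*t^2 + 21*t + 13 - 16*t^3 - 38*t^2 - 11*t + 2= -16*t^3 - 18*t^2 + 12*t + 14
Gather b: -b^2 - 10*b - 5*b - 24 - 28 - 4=-b^2 - 15*b - 56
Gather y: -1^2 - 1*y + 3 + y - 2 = 0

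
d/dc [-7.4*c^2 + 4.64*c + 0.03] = 4.64 - 14.8*c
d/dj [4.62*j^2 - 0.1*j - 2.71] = 9.24*j - 0.1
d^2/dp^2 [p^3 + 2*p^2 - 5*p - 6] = 6*p + 4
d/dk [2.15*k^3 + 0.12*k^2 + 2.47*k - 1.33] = 6.45*k^2 + 0.24*k + 2.47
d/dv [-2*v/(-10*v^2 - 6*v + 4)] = (5*v^2 - v*(10*v + 3) + 3*v - 2)/(5*v^2 + 3*v - 2)^2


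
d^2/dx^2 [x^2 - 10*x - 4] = 2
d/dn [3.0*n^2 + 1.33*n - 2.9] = 6.0*n + 1.33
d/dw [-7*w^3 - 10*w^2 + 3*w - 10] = -21*w^2 - 20*w + 3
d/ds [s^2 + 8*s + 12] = 2*s + 8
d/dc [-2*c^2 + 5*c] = 5 - 4*c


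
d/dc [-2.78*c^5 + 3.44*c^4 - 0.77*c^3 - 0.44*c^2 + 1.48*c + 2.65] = -13.9*c^4 + 13.76*c^3 - 2.31*c^2 - 0.88*c + 1.48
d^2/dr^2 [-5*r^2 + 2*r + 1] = -10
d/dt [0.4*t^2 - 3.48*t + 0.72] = 0.8*t - 3.48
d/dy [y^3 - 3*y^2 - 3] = 3*y*(y - 2)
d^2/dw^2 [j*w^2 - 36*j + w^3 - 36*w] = 2*j + 6*w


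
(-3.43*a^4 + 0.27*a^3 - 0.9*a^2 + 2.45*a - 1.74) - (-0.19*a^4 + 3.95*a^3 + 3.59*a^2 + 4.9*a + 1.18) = -3.24*a^4 - 3.68*a^3 - 4.49*a^2 - 2.45*a - 2.92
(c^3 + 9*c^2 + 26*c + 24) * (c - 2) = c^4 + 7*c^3 + 8*c^2 - 28*c - 48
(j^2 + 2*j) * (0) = 0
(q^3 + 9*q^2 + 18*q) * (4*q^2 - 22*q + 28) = 4*q^5 + 14*q^4 - 98*q^3 - 144*q^2 + 504*q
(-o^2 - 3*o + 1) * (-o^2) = o^4 + 3*o^3 - o^2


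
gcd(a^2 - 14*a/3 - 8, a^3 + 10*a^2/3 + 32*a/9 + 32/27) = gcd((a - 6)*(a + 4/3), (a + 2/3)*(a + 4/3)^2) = a + 4/3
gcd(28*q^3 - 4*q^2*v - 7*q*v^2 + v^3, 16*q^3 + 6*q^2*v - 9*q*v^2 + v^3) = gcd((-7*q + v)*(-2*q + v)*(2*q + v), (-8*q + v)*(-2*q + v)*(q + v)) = 2*q - v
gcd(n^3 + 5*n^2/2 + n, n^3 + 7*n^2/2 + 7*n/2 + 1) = n^2 + 5*n/2 + 1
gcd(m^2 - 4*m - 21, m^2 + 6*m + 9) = m + 3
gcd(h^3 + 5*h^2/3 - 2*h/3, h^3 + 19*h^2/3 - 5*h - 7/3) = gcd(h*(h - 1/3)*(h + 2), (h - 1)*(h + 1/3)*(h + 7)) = 1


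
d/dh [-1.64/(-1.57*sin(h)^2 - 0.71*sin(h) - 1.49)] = -(5.1496*sin(h) + 1.1644)*cos(h)/(1.57*sin(h)^2 + 0.71*sin(h) + 1.49)^2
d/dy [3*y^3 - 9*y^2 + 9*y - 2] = 9*y^2 - 18*y + 9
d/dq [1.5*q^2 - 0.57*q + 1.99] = 3.0*q - 0.57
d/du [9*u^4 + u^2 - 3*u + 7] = 36*u^3 + 2*u - 3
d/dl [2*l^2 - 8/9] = 4*l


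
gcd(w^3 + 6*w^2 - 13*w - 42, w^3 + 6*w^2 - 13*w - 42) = w^3 + 6*w^2 - 13*w - 42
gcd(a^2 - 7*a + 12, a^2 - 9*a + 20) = a - 4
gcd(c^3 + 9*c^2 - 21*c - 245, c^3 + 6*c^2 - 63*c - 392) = c^2 + 14*c + 49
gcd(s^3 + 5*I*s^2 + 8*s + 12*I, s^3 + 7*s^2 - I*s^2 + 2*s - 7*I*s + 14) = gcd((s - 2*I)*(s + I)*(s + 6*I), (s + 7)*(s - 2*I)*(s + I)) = s^2 - I*s + 2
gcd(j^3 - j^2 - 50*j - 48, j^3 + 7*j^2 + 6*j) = j^2 + 7*j + 6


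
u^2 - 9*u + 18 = (u - 6)*(u - 3)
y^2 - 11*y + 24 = (y - 8)*(y - 3)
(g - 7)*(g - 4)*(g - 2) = g^3 - 13*g^2 + 50*g - 56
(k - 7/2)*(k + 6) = k^2 + 5*k/2 - 21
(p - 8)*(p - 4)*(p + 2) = p^3 - 10*p^2 + 8*p + 64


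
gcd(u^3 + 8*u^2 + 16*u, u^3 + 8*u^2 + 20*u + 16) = u + 4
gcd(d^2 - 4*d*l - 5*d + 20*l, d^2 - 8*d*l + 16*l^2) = d - 4*l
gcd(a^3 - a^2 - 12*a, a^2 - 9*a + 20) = a - 4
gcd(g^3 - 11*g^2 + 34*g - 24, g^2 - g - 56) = 1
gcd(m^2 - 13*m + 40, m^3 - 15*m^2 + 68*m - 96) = m - 8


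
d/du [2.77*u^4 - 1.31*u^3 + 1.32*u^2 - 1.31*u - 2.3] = 11.08*u^3 - 3.93*u^2 + 2.64*u - 1.31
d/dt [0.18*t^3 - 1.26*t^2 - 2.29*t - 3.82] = 0.54*t^2 - 2.52*t - 2.29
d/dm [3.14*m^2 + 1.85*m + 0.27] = 6.28*m + 1.85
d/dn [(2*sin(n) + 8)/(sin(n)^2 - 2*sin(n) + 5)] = 2*(-8*sin(n) + cos(n)^2 + 12)*cos(n)/(sin(n)^2 - 2*sin(n) + 5)^2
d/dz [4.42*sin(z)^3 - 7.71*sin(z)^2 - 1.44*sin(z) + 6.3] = (13.26*sin(z)^2 - 15.42*sin(z) - 1.44)*cos(z)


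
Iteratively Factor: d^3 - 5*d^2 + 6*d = (d - 3)*(d^2 - 2*d) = d*(d - 3)*(d - 2)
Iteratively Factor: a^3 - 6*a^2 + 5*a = (a - 1)*(a^2 - 5*a) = a*(a - 1)*(a - 5)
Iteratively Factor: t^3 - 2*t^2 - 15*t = (t)*(t^2 - 2*t - 15) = t*(t + 3)*(t - 5)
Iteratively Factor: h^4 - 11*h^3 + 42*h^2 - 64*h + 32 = (h - 4)*(h^3 - 7*h^2 + 14*h - 8) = (h - 4)*(h - 2)*(h^2 - 5*h + 4) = (h - 4)*(h - 2)*(h - 1)*(h - 4)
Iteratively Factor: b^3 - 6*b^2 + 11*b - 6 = (b - 2)*(b^2 - 4*b + 3) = (b - 2)*(b - 1)*(b - 3)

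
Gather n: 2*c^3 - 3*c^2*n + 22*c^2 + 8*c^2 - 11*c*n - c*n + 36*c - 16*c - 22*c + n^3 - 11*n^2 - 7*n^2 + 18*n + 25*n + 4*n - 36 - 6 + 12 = 2*c^3 + 30*c^2 - 2*c + n^3 - 18*n^2 + n*(-3*c^2 - 12*c + 47) - 30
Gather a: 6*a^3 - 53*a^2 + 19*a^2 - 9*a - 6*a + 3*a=6*a^3 - 34*a^2 - 12*a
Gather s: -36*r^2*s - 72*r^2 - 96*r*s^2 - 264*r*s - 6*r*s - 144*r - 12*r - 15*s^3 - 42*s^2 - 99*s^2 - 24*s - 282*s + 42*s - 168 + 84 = -72*r^2 - 156*r - 15*s^3 + s^2*(-96*r - 141) + s*(-36*r^2 - 270*r - 264) - 84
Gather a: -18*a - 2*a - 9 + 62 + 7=60 - 20*a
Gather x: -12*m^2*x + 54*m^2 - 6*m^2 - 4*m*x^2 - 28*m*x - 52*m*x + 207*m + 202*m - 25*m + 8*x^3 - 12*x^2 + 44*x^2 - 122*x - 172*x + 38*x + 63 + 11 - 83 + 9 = 48*m^2 + 384*m + 8*x^3 + x^2*(32 - 4*m) + x*(-12*m^2 - 80*m - 256)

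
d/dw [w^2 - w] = 2*w - 1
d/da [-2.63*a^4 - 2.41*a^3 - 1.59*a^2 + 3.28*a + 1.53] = -10.52*a^3 - 7.23*a^2 - 3.18*a + 3.28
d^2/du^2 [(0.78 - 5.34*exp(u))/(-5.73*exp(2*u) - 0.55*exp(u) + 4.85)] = (175.327686*exp(4*u) - 119.267658*exp(3*u) + 883.03311*exp(2*u) - 72.69786*exp(u) + 123.5295)*exp(u)/(188.132517*exp(6*u) + 54.174285*exp(5*u) - 472.51872*exp(4*u) - 91.542275*exp(3*u) + 399.9504*exp(2*u) + 38.812125*exp(u) - 114.084125)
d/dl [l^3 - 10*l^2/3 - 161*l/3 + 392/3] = 3*l^2 - 20*l/3 - 161/3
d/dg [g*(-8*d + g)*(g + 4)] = -16*d*g - 32*d + 3*g^2 + 8*g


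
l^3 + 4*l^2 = l^2*(l + 4)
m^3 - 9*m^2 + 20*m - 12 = (m - 6)*(m - 2)*(m - 1)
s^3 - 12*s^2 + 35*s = s*(s - 7)*(s - 5)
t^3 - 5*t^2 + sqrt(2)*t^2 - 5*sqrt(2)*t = t*(t - 5)*(t + sqrt(2))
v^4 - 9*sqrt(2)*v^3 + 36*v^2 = v^2*(v - 6*sqrt(2))*(v - 3*sqrt(2))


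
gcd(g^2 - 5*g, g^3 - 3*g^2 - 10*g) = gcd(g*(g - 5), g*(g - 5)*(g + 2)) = g^2 - 5*g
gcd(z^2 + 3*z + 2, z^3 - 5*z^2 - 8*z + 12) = z + 2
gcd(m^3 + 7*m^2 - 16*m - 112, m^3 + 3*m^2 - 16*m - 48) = m^2 - 16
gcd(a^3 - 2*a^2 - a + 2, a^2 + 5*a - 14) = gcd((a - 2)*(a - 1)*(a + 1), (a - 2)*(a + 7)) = a - 2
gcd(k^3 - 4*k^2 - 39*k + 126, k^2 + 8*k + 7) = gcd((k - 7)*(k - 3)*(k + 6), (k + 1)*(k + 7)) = 1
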